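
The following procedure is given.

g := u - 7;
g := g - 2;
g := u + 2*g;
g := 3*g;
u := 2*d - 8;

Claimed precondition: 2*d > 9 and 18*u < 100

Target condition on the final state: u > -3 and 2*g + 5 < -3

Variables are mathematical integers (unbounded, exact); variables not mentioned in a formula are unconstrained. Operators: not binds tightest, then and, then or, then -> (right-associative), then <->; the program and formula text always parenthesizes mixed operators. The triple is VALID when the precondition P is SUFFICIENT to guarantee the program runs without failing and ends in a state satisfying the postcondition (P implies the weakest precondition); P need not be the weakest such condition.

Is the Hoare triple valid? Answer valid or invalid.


Working backward. After the program, the postcondition u > -3 and 2*g + 5 < -3 must hold; in canonical form it is u > -3 and 2*g < -8.
Before u := 2*d - 8: 2*d > 5 and 2*g < -8
Before g := 3*g: 2*d > 5 and 6*g < -8
Before g := u + 2*g: 2*d > 5 and 12*g + 6*u < -8
Before g := g - 2: 2*d > 5 and 12*g + 6*u < 16
Before g := u - 7: 2*d > 5 and 18*u < 100
The weakest precondition is 2*d > 5 and 18*u < 100.
Check whether 2*d > 9 and 18*u < 100 implies it.
Every state satisfying the precondition satisfies the weakest precondition: the implication holds.
Answer: valid


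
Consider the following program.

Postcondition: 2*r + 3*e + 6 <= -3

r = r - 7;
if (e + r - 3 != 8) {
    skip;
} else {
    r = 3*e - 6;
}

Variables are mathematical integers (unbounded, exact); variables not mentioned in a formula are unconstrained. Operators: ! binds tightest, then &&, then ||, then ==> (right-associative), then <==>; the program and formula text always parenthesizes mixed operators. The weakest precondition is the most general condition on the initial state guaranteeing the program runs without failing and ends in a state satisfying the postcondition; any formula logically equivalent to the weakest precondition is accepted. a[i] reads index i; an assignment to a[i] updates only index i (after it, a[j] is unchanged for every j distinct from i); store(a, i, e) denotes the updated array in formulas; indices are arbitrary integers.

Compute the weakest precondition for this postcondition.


Working backward. After the program, the postcondition 2*r + 3*e + 6 <= -3 must hold; in canonical form it is 3*e + 2*r <= -9.
Then branch requires 3*e + 2*r <= -9; else branch requires 9*e <= 3.
Before the if: (e + r != 11 ==> 3*e + 2*r <= -9) && ((!(e + r != 11)) ==> 9*e <= 3)
Before r := r - 7: (e + r != 18 ==> 3*e + 2*r <= 5) && ((!(e + r != 18)) ==> 9*e <= 3)
Answer: WP = (e + r != 18 ==> 3*e + 2*r <= 5) && ((!(e + r != 18)) ==> 9*e <= 3)


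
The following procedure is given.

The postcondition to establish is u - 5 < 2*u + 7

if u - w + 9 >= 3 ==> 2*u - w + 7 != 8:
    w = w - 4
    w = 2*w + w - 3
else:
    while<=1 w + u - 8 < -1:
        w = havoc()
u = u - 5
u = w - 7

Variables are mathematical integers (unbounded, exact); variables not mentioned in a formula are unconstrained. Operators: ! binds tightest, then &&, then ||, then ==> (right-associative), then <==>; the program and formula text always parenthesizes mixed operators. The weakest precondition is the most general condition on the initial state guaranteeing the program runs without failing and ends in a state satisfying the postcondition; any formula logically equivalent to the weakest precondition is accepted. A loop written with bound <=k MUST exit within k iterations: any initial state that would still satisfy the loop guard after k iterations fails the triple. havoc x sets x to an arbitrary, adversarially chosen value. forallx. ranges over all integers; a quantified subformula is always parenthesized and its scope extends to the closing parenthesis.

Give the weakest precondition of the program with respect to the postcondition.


Working backward. After the program, the postcondition u - 5 < 2*u + 7 must hold; in canonical form it is u > -12.
Before u := w - 7: w > -5
Before u := u - 5: w > -5
Then branch requires 3*w > 10; else branch requires (u + w < 7 ==> (forall w_1. ((!(u + w_1 < 7)) && w_1 > -5))) && ((!(u + w < 7)) ==> w > -5).
Before the if: ((u >= w - 6 ==> 2*u != w + 1) ==> 3*w > 10) && ((!(u >= w - 6 ==> 2*u != w + 1)) ==> ((u + w < 7 ==> (forall w_1. ((!(u + w_1 < 7)) && w_1 > -5))) && ((!(u + w < 7)) ==> w > -5)))
Answer: WP = ((u >= w - 6 ==> 2*u != w + 1) ==> 3*w > 10) && ((!(u >= w - 6 ==> 2*u != w + 1)) ==> ((u + w < 7 ==> (forall w_1. ((!(u + w_1 < 7)) && w_1 > -5))) && ((!(u + w < 7)) ==> w > -5)))


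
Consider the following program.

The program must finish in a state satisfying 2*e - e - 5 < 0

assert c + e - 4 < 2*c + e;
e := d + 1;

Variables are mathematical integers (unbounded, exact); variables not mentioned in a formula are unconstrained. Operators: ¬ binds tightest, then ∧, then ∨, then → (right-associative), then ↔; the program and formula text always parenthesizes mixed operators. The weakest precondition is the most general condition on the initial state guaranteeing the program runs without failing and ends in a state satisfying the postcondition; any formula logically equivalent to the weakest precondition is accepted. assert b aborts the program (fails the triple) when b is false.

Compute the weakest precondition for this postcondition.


Working backward. After the program, the postcondition 2*e - e - 5 < 0 must hold; in canonical form it is e < 5.
Before e := d + 1: d < 4
Before assert c + e - 4 < 2*c + e: c > -4 ∧ d < 4
Answer: WP = c > -4 ∧ d < 4


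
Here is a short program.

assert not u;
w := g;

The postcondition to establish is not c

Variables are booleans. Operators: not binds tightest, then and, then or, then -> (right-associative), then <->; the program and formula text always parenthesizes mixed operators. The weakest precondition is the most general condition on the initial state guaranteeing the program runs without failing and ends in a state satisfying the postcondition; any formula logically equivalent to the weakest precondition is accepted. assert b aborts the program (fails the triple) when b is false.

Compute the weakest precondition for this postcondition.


Working backward. After the program, not c must hold.
Before w := g: not c
Before assert not u: (not u) and (not c)
Answer: WP = (not u) and (not c)


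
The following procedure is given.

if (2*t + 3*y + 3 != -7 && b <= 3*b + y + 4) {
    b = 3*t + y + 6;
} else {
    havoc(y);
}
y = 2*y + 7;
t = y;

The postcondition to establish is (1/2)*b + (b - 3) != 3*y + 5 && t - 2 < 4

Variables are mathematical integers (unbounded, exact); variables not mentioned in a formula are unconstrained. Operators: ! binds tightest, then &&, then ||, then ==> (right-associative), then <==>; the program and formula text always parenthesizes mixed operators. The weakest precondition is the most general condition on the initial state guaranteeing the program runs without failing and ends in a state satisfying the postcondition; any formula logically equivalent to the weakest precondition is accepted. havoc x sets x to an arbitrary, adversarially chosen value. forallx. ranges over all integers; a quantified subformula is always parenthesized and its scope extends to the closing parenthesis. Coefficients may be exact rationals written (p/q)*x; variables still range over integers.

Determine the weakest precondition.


Working backward. After the program, the postcondition (1/2)*b + (b - 3) != 3*y + 5 && t - 2 < 4 must hold; in canonical form it is (3/2)*b != 3*y + 8 && t < 6.
Before t := y: (3/2)*b != 3*y + 8 && y < 6
Before y := 2*y + 7: (3/2)*b != 6*y + 29 && 2*y < -1
Then branch requires (9/2)*t != (9/2)*y + 20 && 2*y < -1; else branch requires forall y_1. ((3/2)*b != 6*y_1 + 29 && 2*y_1 < -1).
Before the if: ((2*t + 3*y != -10 && 2*b + y >= -4) ==> ((9/2)*t != (9/2)*y + 20 && 2*y < -1)) && ((!(2*t + 3*y != -10 && 2*b + y >= -4)) ==> (forall y_1. ((3/2)*b != 6*y_1 + 29 && 2*y_1 < -1)))
Answer: WP = ((2*t + 3*y != -10 && 2*b + y >= -4) ==> ((9/2)*t != (9/2)*y + 20 && 2*y < -1)) && ((!(2*t + 3*y != -10 && 2*b + y >= -4)) ==> (forall y_1. ((3/2)*b != 6*y_1 + 29 && 2*y_1 < -1)))


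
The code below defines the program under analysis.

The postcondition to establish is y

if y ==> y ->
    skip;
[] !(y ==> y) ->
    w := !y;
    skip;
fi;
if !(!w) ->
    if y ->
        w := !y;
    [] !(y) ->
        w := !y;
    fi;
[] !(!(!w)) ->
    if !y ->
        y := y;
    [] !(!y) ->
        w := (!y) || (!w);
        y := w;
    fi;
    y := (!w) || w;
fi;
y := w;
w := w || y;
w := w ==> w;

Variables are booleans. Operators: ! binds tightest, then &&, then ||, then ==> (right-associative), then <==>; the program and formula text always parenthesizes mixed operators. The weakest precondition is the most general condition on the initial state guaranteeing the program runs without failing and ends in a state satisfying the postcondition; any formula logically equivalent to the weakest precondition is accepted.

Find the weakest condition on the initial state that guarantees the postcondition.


Working backward. After the program, y must hold.
Before w := w ==> w: y
Before w := w || y: y
Before y := w: w
Then branch requires y ==> (!y); else branch requires ((!y) ==> w) && (y ==> ((!y) || (!w))).
Before the if: (w ==> (y ==> (!y))) && ((!w) ==> (((!y) ==> w) && (y ==> ((!y) || (!w)))))
Then branch requires (w ==> (y ==> (!y))) && ((!w) ==> (((!y) ==> w) && (y ==> ((!y) || (!w))))); else branch requires (!y) ==> (y ==> (!y)).
Before the if: (w ==> (y ==> (!y))) && ((!w) ==> (((!y) ==> w) && (y ==> ((!y) || (!w)))))
Answer: WP = (w ==> (y ==> (!y))) && ((!w) ==> (((!y) ==> w) && (y ==> ((!y) || (!w)))))


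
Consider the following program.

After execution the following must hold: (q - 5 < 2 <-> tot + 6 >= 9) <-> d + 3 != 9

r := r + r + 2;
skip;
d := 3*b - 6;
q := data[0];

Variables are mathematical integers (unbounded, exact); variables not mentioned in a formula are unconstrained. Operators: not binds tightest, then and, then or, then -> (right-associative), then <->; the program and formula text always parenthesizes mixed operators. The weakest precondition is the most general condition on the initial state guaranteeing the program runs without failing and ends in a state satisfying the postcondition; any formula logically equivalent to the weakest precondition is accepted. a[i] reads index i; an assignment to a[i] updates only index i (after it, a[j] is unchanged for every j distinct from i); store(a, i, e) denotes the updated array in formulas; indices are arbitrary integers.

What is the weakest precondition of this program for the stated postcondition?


Working backward. After the program, the postcondition (q - 5 < 2 <-> tot + 6 >= 9) <-> d + 3 != 9 must hold; in canonical form it is (q < 7 <-> tot >= 3) <-> d != 6.
Before q := data[0]: (data[0] < 7 <-> tot >= 3) <-> d != 6
Before d := 3*b - 6: (data[0] < 7 <-> tot >= 3) <-> 3*b != 12
Before skip: (data[0] < 7 <-> tot >= 3) <-> 3*b != 12
Before r := r + r + 2: (data[0] < 7 <-> tot >= 3) <-> 3*b != 12
Answer: WP = (data[0] < 7 <-> tot >= 3) <-> 3*b != 12


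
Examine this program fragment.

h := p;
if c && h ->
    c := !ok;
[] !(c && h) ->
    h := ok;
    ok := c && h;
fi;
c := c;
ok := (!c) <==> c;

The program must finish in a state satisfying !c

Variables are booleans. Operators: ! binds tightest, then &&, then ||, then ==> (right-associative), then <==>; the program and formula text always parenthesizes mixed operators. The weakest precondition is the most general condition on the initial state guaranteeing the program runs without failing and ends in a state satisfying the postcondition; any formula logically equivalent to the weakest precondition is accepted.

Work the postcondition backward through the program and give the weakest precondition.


Working backward. After the program, !c must hold.
Before ok := (!c) <==> c: !c
Before c := c: !c
Then branch requires ok; else branch requires !c.
Before the if: ((c && h) ==> ok) && ((!(c && h)) ==> (!c))
Before h := p: ((c && p) ==> ok) && ((!(c && p)) ==> (!c))
Answer: WP = ((c && p) ==> ok) && ((!(c && p)) ==> (!c))


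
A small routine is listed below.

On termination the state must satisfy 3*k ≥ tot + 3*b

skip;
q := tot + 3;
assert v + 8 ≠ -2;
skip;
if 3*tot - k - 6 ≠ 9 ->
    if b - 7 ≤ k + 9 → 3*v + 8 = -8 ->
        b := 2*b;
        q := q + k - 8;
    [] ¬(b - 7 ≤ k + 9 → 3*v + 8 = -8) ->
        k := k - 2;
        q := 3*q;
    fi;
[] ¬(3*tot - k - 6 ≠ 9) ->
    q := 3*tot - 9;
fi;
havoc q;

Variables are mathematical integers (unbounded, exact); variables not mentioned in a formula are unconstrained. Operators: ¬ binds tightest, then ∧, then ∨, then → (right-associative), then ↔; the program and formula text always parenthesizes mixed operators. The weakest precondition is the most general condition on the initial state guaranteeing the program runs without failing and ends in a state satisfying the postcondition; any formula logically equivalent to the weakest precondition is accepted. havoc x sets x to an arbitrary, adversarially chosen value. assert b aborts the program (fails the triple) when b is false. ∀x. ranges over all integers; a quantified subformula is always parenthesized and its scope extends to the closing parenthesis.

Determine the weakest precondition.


Working backward. After the program, the postcondition 3*k ≥ tot + 3*b must hold; in canonical form it is 3*k ≥ 3*b + tot.
Before havoc q: 3*k ≥ 3*b + tot
Then branch requires ((b ≤ k + 16 → 3*v = -16) → 3*k ≥ 6*b + tot) ∧ ((¬(b ≤ k + 16 → 3*v = -16)) → 3*k ≥ 3*b + tot + 6); else branch requires 3*k ≥ 3*b + tot.
Before the if: (3*tot ≠ k + 15 → (((b ≤ k + 16 → 3*v = -16) → 3*k ≥ 6*b + tot) ∧ ((¬(b ≤ k + 16 → 3*v = -16)) → 3*k ≥ 3*b + tot + 6))) ∧ ((¬(3*tot ≠ k + 15)) → 3*k ≥ 3*b + tot)
Before skip: (3*tot ≠ k + 15 → (((b ≤ k + 16 → 3*v = -16) → 3*k ≥ 6*b + tot) ∧ ((¬(b ≤ k + 16 → 3*v = -16)) → 3*k ≥ 3*b + tot + 6))) ∧ ((¬(3*tot ≠ k + 15)) → 3*k ≥ 3*b + tot)
Before assert v + 8 ≠ -2: v ≠ -10 ∧ (3*tot ≠ k + 15 → (((b ≤ k + 16 → 3*v = -16) → 3*k ≥ 6*b + tot) ∧ ((¬(b ≤ k + 16 → 3*v = -16)) → 3*k ≥ 3*b + tot + 6))) ∧ ((¬(3*tot ≠ k + 15)) → 3*k ≥ 3*b + tot)
Before q := tot + 3: v ≠ -10 ∧ (3*tot ≠ k + 15 → (((b ≤ k + 16 → 3*v = -16) → 3*k ≥ 6*b + tot) ∧ ((¬(b ≤ k + 16 → 3*v = -16)) → 3*k ≥ 3*b + tot + 6))) ∧ ((¬(3*tot ≠ k + 15)) → 3*k ≥ 3*b + tot)
Before skip: v ≠ -10 ∧ (3*tot ≠ k + 15 → (((b ≤ k + 16 → 3*v = -16) → 3*k ≥ 6*b + tot) ∧ ((¬(b ≤ k + 16 → 3*v = -16)) → 3*k ≥ 3*b + tot + 6))) ∧ ((¬(3*tot ≠ k + 15)) → 3*k ≥ 3*b + tot)
Answer: WP = v ≠ -10 ∧ (3*tot ≠ k + 15 → (((b ≤ k + 16 → 3*v = -16) → 3*k ≥ 6*b + tot) ∧ ((¬(b ≤ k + 16 → 3*v = -16)) → 3*k ≥ 3*b + tot + 6))) ∧ ((¬(3*tot ≠ k + 15)) → 3*k ≥ 3*b + tot)


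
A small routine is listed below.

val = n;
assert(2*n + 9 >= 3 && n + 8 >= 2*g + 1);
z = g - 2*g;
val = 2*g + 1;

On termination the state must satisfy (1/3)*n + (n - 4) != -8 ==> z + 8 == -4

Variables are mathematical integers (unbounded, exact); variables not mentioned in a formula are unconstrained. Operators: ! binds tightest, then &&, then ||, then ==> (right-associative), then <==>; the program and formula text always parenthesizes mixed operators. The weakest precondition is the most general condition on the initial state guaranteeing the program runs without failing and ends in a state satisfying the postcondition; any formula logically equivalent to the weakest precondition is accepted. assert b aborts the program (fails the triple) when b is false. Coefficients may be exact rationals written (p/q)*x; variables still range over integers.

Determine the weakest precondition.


Working backward. After the program, the postcondition (1/3)*n + (n - 4) != -8 ==> z + 8 == -4 must hold; in canonical form it is (4/3)*n != -4 ==> z == -12.
Before val := 2*g + 1: (4/3)*n != -4 ==> z == -12
Before z := g - 2*g: (4/3)*n != -4 ==> g == 12
Before assert 2*n + 9 >= 3 && n + 8 >= 2*g + 1: 2*n >= -6 && n >= 2*g - 7 && ((4/3)*n != -4 ==> g == 12)
Before val := n: 2*n >= -6 && n >= 2*g - 7 && ((4/3)*n != -4 ==> g == 12)
Answer: WP = 2*n >= -6 && n >= 2*g - 7 && ((4/3)*n != -4 ==> g == 12)


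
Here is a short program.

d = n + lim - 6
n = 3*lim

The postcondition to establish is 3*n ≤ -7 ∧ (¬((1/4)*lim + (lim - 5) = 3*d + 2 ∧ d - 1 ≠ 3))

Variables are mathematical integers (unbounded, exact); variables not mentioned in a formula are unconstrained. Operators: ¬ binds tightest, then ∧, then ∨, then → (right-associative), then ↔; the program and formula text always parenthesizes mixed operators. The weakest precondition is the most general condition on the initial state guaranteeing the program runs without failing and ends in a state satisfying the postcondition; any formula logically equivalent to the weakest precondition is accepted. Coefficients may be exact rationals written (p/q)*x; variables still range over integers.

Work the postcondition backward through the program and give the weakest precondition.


Working backward. After the program, the postcondition 3*n ≤ -7 ∧ (¬((1/4)*lim + (lim - 5) = 3*d + 2 ∧ d - 1 ≠ 3)) must hold; in canonical form it is 3*n ≤ -7 ∧ (¬((5/4)*lim = 3*d + 7 ∧ d ≠ 4)).
Before n := 3*lim: 9*lim ≤ -7 ∧ (¬((5/4)*lim = 3*d + 7 ∧ d ≠ 4))
Before d := n + lim - 6: 9*lim ≤ -7 ∧ (¬((7/4)*lim + 3*n = 11 ∧ lim + n ≠ 10))
Answer: WP = 9*lim ≤ -7 ∧ (¬((7/4)*lim + 3*n = 11 ∧ lim + n ≠ 10))


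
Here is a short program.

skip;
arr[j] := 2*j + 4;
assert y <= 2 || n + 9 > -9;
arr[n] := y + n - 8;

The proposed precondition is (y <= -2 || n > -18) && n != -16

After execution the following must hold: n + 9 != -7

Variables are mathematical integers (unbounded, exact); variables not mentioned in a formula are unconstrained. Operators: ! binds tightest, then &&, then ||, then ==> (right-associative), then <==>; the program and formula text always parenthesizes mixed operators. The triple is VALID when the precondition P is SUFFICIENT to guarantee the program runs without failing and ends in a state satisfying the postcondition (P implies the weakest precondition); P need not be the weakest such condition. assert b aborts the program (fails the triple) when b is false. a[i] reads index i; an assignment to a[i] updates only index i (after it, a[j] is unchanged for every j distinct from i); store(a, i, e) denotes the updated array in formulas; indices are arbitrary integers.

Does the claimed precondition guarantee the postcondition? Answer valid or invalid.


Working backward. After the program, the postcondition n + 9 != -7 must hold; in canonical form it is n != -16.
Before arr[n] := y + n - 8: n != -16
Before assert y <= 2 || n + 9 > -9: (y <= 2 || n > -18) && n != -16
Before arr[j] := 2*j + 4: (y <= 2 || n > -18) && n != -16
Before skip: (y <= 2 || n > -18) && n != -16
The weakest precondition is (y <= 2 || n > -18) && n != -16.
Check whether (y <= -2 || n > -18) && n != -16 implies it.
Every state satisfying the precondition satisfies the weakest precondition: the implication holds.
Answer: valid


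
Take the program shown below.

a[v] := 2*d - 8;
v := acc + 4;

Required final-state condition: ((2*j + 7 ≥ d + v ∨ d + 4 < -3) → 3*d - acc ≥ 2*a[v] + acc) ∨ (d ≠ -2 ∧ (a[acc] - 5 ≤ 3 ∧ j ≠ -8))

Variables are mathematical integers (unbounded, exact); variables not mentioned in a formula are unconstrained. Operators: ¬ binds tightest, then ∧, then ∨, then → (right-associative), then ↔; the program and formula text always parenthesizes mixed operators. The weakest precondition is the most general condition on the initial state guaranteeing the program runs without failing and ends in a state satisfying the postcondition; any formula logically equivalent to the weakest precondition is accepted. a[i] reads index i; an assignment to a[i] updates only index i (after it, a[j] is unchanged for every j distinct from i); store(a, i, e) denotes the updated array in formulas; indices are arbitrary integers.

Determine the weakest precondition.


Working backward. After the program, the postcondition ((2*j + 7 ≥ d + v ∨ d + 4 < -3) → 3*d - acc ≥ 2*a[v] + acc) ∨ (d ≠ -2 ∧ (a[acc] - 5 ≤ 3 ∧ j ≠ -8)) must hold; in canonical form it is ((2*j ≥ d + v - 7 ∨ d < -7) → 3*d ≥ 2*a[v] + 2*acc) ∨ (d ≠ -2 ∧ a[acc] ≤ 8 ∧ j ≠ -8).
Before v := acc + 4: ((2*j ≥ acc + d - 3 ∨ d < -7) → 3*d ≥ 2*a[acc + 4] + 2*acc) ∨ (d ≠ -2 ∧ a[acc] ≤ 8 ∧ j ≠ -8)
Before a[v] := 2*d - 8: ((2*j ≥ acc + d - 3 ∨ d < -7) → 3*d ≥ 2*store(a, v, 2*d - 8)[acc + 4] + 2*acc) ∨ (d ≠ -2 ∧ store(a, v, 2*d - 8)[acc] ≤ 8 ∧ j ≠ -8)
Answer: WP = ((2*j ≥ acc + d - 3 ∨ d < -7) → 3*d ≥ 2*store(a, v, 2*d - 8)[acc + 4] + 2*acc) ∨ (d ≠ -2 ∧ store(a, v, 2*d - 8)[acc] ≤ 8 ∧ j ≠ -8)


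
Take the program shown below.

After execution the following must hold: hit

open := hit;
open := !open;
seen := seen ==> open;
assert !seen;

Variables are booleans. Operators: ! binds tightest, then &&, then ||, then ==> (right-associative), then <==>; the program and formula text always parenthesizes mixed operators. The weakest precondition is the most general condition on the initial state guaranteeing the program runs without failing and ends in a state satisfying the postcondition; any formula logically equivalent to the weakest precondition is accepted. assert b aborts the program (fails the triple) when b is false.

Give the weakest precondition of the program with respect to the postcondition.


Working backward. After the program, hit must hold.
Before assert !seen: (!seen) && hit
Before seen := seen ==> open: (!(seen ==> open)) && hit
Before open := !open: (!(seen ==> (!open))) && hit
Before open := hit: (!(seen ==> (!hit))) && hit
Answer: WP = (!(seen ==> (!hit))) && hit


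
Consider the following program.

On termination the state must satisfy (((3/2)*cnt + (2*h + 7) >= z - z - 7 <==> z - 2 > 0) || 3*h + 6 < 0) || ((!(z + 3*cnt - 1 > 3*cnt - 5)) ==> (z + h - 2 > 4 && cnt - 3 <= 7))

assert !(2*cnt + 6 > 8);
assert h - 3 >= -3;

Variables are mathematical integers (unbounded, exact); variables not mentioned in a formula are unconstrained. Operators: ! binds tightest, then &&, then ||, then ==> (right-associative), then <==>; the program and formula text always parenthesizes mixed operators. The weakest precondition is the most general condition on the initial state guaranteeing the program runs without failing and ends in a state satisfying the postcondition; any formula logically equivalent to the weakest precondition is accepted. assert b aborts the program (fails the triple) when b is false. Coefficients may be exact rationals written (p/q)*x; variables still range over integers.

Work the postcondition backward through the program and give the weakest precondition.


Working backward. After the program, the postcondition (((3/2)*cnt + (2*h + 7) >= z - z - 7 <==> z - 2 > 0) || 3*h + 6 < 0) || ((!(z + 3*cnt - 1 > 3*cnt - 5)) ==> (z + h - 2 > 4 && cnt - 3 <= 7)) must hold; in canonical form it is ((3/2)*cnt + 2*h >= -14 <==> z > 2) || 3*h < -6 || ((!(z > -4)) ==> (h + z > 6 && cnt <= 10)).
Before assert h - 3 >= -3: h >= 0 && (((3/2)*cnt + 2*h >= -14 <==> z > 2) || 3*h < -6 || ((!(z > -4)) ==> (h + z > 6 && cnt <= 10)))
Before assert !(2*cnt + 6 > 8): (!(2*cnt > 2)) && h >= 0 && (((3/2)*cnt + 2*h >= -14 <==> z > 2) || 3*h < -6 || ((!(z > -4)) ==> (h + z > 6 && cnt <= 10)))
Answer: WP = (!(2*cnt > 2)) && h >= 0 && (((3/2)*cnt + 2*h >= -14 <==> z > 2) || 3*h < -6 || ((!(z > -4)) ==> (h + z > 6 && cnt <= 10)))


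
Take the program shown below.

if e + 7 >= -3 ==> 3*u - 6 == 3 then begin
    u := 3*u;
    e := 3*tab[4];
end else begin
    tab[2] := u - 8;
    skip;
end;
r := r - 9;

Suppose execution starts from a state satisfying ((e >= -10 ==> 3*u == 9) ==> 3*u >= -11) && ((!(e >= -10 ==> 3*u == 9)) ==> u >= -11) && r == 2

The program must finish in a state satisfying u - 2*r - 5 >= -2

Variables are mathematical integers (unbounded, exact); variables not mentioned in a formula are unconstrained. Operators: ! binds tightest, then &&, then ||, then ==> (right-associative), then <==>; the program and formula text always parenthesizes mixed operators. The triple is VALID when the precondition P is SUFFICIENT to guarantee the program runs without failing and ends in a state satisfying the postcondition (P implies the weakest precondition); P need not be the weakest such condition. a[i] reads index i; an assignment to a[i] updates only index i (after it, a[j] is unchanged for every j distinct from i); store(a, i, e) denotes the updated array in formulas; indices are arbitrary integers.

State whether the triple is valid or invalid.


Working backward. After the program, the postcondition u - 2*r - 5 >= -2 must hold; in canonical form it is u >= 2*r + 3.
Before r := r - 9: u >= 2*r - 15
Then branch requires 3*u >= 2*r - 15; else branch requires u >= 2*r - 15.
Before the if: ((e >= -10 ==> 3*u == 9) ==> 3*u >= 2*r - 15) && ((!(e >= -10 ==> 3*u == 9)) ==> u >= 2*r - 15)
The weakest precondition is ((e >= -10 ==> 3*u == 9) ==> 3*u >= 2*r - 15) && ((!(e >= -10 ==> 3*u == 9)) ==> u >= 2*r - 15).
Check whether ((e >= -10 ==> 3*u == 9) ==> 3*u >= -11) && ((!(e >= -10 ==> 3*u == 9)) ==> u >= -11) && r == 2 implies it.
Every state satisfying the precondition satisfies the weakest precondition: the implication holds.
Answer: valid


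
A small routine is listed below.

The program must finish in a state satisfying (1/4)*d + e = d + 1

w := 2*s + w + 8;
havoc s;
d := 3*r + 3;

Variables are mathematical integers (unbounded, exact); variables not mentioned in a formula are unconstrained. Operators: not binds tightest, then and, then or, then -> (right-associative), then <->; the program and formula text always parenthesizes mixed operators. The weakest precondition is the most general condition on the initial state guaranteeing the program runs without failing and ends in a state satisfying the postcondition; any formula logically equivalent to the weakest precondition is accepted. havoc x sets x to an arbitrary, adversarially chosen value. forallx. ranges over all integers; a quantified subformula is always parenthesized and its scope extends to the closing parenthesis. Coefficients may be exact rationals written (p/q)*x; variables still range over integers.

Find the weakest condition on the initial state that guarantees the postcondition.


Working backward. After the program, the postcondition (1/4)*d + e = d + 1 must hold; in canonical form it is e = (3/4)*d + 1.
Before d := 3*r + 3: e = (9/4)*r + 13/4
Before havoc s: e = (9/4)*r + 13/4
Before w := 2*s + w + 8: e = (9/4)*r + 13/4
Answer: WP = e = (9/4)*r + 13/4


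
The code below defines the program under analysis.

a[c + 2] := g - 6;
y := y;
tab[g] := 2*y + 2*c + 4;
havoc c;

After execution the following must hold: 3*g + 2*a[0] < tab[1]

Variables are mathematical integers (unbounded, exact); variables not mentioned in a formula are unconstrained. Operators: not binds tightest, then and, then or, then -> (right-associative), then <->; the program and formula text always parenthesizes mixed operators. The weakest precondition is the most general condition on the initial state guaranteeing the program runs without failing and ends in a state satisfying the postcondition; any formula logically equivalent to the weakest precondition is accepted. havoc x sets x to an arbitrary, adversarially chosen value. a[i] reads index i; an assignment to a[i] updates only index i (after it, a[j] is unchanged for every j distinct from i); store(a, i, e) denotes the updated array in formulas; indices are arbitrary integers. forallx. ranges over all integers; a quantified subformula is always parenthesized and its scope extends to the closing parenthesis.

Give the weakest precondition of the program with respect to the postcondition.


Working backward. After the program, the postcondition 3*g + 2*a[0] < tab[1] must hold; in canonical form it is 2*a[0] + 3*g < tab[1].
Before havoc c: 2*a[0] + 3*g < tab[1]
Before tab[g] := 2*y + 2*c + 4: 2*a[0] + 3*g < store(tab, g, 2*c + 2*y + 4)[1]
Before y := y: 2*a[0] + 3*g < store(tab, g, 2*c + 2*y + 4)[1]
Before a[c + 2] := g - 6: 2*store(a, c + 2, g - 6)[0] + 3*g < store(tab, g, 2*c + 2*y + 4)[1]
Answer: WP = 2*store(a, c + 2, g - 6)[0] + 3*g < store(tab, g, 2*c + 2*y + 4)[1]


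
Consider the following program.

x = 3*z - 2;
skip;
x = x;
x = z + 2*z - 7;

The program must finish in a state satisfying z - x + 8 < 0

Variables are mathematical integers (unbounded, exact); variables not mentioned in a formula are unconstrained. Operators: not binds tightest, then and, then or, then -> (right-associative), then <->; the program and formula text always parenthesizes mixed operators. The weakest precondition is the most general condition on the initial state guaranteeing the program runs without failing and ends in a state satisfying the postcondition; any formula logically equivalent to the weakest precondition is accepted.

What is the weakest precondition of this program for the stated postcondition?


Working backward. After the program, the postcondition z - x + 8 < 0 must hold; in canonical form it is z < x - 8.
Before x := z + 2*z - 7: 2*z > 15
Before x := x: 2*z > 15
Before skip: 2*z > 15
Before x := 3*z - 2: 2*z > 15
Answer: WP = 2*z > 15


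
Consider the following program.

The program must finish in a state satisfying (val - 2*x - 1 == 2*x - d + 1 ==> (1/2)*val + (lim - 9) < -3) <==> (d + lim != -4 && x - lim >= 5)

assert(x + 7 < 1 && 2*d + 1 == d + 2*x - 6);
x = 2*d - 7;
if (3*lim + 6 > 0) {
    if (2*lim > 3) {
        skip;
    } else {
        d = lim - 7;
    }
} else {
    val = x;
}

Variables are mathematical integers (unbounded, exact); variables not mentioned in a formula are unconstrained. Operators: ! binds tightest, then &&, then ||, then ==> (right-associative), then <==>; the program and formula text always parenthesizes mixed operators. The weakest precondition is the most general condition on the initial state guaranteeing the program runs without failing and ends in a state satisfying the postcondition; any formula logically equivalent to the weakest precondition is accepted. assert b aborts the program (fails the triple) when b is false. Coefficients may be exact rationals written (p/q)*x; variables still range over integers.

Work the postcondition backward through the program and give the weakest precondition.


Working backward. After the program, the postcondition (val - 2*x - 1 == 2*x - d + 1 ==> (1/2)*val + (lim - 9) < -3) <==> (d + lim != -4 && x - lim >= 5) must hold; in canonical form it is (d + val == 4*x + 2 ==> lim + (1/2)*val < 6) <==> (d + lim != -4 && x >= lim + 5).
Then branch requires (2*lim > 3 ==> ((d + val == 4*x + 2 ==> lim + (1/2)*val < 6) <==> (d + lim != -4 && x >= lim + 5))) && ((!(2*lim > 3)) ==> ((lim + val == 4*x + 9 ==> lim + (1/2)*val < 6) <==> (2*lim != 3 && x >= lim + 5))); else branch requires (d == 3*x + 2 ==> lim + (1/2)*x < 6) <==> (d + lim != -4 && x >= lim + 5).
Before the if: (3*lim > -6 ==> ((2*lim > 3 ==> ((d + val == 4*x + 2 ==> lim + (1/2)*val < 6) <==> (d + lim != -4 && x >= lim + 5))) && ((!(2*lim > 3)) ==> ((lim + val == 4*x + 9 ==> lim + (1/2)*val < 6) <==> (2*lim != 3 && x >= lim + 5))))) && ((!(3*lim > -6)) ==> ((d == 3*x + 2 ==> lim + (1/2)*x < 6) <==> (d + lim != -4 && x >= lim + 5)))
Before x := 2*d - 7: (3*lim > -6 ==> ((2*lim > 3 ==> ((val == 7*d - 26 ==> lim + (1/2)*val < 6) <==> (d + lim != -4 && 2*d >= lim + 12))) && ((!(2*lim > 3)) ==> ((lim + val == 8*d - 19 ==> lim + (1/2)*val < 6) <==> (2*lim != 3 && 2*d >= lim + 12))))) && ((!(3*lim > -6)) ==> ((5*d == 19 ==> d + lim < 19/2) <==> (d + lim != -4 && 2*d >= lim + 12)))
Before assert x + 7 < 1 && 2*d + 1 == d + 2*x - 6: x < -6 && d == 2*x - 7 && (3*lim > -6 ==> ((2*lim > 3 ==> ((val == 7*d - 26 ==> lim + (1/2)*val < 6) <==> (d + lim != -4 && 2*d >= lim + 12))) && ((!(2*lim > 3)) ==> ((lim + val == 8*d - 19 ==> lim + (1/2)*val < 6) <==> (2*lim != 3 && 2*d >= lim + 12))))) && ((!(3*lim > -6)) ==> ((5*d == 19 ==> d + lim < 19/2) <==> (d + lim != -4 && 2*d >= lim + 12)))
Answer: WP = x < -6 && d == 2*x - 7 && (3*lim > -6 ==> ((2*lim > 3 ==> ((val == 7*d - 26 ==> lim + (1/2)*val < 6) <==> (d + lim != -4 && 2*d >= lim + 12))) && ((!(2*lim > 3)) ==> ((lim + val == 8*d - 19 ==> lim + (1/2)*val < 6) <==> (2*lim != 3 && 2*d >= lim + 12))))) && ((!(3*lim > -6)) ==> ((5*d == 19 ==> d + lim < 19/2) <==> (d + lim != -4 && 2*d >= lim + 12)))


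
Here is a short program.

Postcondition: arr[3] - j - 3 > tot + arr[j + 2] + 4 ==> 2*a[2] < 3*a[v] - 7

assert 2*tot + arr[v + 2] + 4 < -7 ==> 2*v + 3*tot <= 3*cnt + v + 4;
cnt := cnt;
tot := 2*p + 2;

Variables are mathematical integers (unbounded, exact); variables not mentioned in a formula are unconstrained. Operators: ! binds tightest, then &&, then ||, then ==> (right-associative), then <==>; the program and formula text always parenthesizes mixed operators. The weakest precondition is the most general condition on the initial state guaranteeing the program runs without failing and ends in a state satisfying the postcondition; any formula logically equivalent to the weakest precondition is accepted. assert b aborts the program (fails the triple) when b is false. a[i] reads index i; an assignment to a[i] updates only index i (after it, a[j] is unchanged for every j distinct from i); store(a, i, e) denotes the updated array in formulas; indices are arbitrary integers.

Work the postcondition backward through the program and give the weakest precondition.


Working backward. After the program, the postcondition arr[3] - j - 3 > tot + arr[j + 2] + 4 ==> 2*a[2] < 3*a[v] - 7 must hold; in canonical form it is arr[3] > arr[j + 2] + j + tot + 7 ==> 2*a[2] < 3*a[v] - 7.
Before tot := 2*p + 2: arr[3] > arr[j + 2] + j + 2*p + 9 ==> 2*a[2] < 3*a[v] - 7
Before cnt := cnt: arr[3] > arr[j + 2] + j + 2*p + 9 ==> 2*a[2] < 3*a[v] - 7
Before assert 2*tot + arr[v + 2] + 4 < -7 ==> 2*v + 3*tot <= 3*cnt + v + 4: (arr[v + 2] + 2*tot < -11 ==> 3*tot + v <= 3*cnt + 4) && (arr[3] > arr[j + 2] + j + 2*p + 9 ==> 2*a[2] < 3*a[v] - 7)
Answer: WP = (arr[v + 2] + 2*tot < -11 ==> 3*tot + v <= 3*cnt + 4) && (arr[3] > arr[j + 2] + j + 2*p + 9 ==> 2*a[2] < 3*a[v] - 7)


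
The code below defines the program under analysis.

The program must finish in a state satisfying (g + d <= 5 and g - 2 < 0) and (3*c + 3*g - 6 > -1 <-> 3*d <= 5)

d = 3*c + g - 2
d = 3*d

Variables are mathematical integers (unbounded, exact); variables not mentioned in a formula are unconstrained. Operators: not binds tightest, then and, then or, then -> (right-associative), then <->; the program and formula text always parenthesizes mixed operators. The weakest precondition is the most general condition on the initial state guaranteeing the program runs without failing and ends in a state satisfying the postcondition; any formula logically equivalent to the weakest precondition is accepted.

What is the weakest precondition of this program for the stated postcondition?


Working backward. After the program, the postcondition (g + d <= 5 and g - 2 < 0) and (3*c + 3*g - 6 > -1 <-> 3*d <= 5) must hold; in canonical form it is d + g <= 5 and g < 2 and (3*c + 3*g > 5 <-> 3*d <= 5).
Before d := 3*d: 3*d + g <= 5 and g < 2 and (3*c + 3*g > 5 <-> 9*d <= 5)
Before d := 3*c + g - 2: 9*c + 4*g <= 11 and g < 2 and (3*c + 3*g > 5 <-> 27*c + 9*g <= 23)
Answer: WP = 9*c + 4*g <= 11 and g < 2 and (3*c + 3*g > 5 <-> 27*c + 9*g <= 23)


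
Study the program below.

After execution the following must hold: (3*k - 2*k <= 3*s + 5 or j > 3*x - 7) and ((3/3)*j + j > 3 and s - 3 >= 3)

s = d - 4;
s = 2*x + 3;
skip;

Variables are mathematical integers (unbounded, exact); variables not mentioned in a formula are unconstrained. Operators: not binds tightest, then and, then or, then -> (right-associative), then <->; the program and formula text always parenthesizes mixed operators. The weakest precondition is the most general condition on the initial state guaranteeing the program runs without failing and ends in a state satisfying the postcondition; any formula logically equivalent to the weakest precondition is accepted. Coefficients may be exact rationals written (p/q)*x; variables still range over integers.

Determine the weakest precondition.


Working backward. After the program, the postcondition (3*k - 2*k <= 3*s + 5 or j > 3*x - 7) and ((3/3)*j + j > 3 and s - 3 >= 3) must hold; in canonical form it is (k <= 3*s + 5 or j > 3*x - 7) and 2*j > 3 and s >= 6.
Before skip: (k <= 3*s + 5 or j > 3*x - 7) and 2*j > 3 and s >= 6
Before s := 2*x + 3: (k <= 6*x + 14 or j > 3*x - 7) and 2*j > 3 and 2*x >= 3
Before s := d - 4: (k <= 6*x + 14 or j > 3*x - 7) and 2*j > 3 and 2*x >= 3
Answer: WP = (k <= 6*x + 14 or j > 3*x - 7) and 2*j > 3 and 2*x >= 3


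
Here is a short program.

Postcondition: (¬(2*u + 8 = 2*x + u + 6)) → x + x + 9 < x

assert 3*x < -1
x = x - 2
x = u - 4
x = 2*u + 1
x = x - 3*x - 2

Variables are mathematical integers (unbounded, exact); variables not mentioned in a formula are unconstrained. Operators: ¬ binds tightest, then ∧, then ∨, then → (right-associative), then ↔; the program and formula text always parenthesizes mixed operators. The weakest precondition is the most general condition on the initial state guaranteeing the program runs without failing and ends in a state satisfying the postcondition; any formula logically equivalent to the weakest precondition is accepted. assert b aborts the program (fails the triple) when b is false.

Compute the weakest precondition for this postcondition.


Working backward. After the program, the postcondition (¬(2*u + 8 = 2*x + u + 6)) → x + x + 9 < x must hold; in canonical form it is (¬(u = 2*x - 2)) → x < -9.
Before x := x - 3*x - 2: (¬(u + 4*x = -6)) → 2*x > 7
Before x := 2*u + 1: (¬(9*u = -10)) → 4*u > 5
Before x := u - 4: (¬(9*u = -10)) → 4*u > 5
Before x := x - 2: (¬(9*u = -10)) → 4*u > 5
Before assert 3*x < -1: 3*x < -1 ∧ ((¬(9*u = -10)) → 4*u > 5)
Answer: WP = 3*x < -1 ∧ ((¬(9*u = -10)) → 4*u > 5)


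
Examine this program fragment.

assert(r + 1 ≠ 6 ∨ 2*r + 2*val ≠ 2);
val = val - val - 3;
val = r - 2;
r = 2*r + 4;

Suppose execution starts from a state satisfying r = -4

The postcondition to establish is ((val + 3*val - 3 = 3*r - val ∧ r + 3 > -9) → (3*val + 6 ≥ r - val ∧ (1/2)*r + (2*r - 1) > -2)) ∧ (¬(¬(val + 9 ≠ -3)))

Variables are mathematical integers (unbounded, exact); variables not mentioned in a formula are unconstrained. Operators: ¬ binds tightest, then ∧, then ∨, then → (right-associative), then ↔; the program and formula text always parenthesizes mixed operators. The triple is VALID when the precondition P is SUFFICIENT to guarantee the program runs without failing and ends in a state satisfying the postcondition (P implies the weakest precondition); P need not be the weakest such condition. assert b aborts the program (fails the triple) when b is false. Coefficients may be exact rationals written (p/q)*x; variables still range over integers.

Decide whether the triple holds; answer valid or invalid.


Working backward. After the program, the postcondition ((val + 3*val - 3 = 3*r - val ∧ r + 3 > -9) → (3*val + 6 ≥ r - val ∧ (1/2)*r + (2*r - 1) > -2)) ∧ (¬(¬(val + 9 ≠ -3))) must hold; in canonical form it is ((5*val = 3*r + 3 ∧ r > -12) → (4*val ≥ r - 6 ∧ (5/2)*r > -1)) ∧ val ≠ -12.
Before r := 2*r + 4: ((5*val = 6*r + 15 ∧ 2*r > -16) → (4*val ≥ 2*r - 2 ∧ 5*r > -11)) ∧ val ≠ -12
Before val := r - 2: ((r = -25 ∧ 2*r > -16) → (2*r ≥ 6 ∧ 5*r > -11)) ∧ r ≠ -10
Before val := val - val - 3: ((r = -25 ∧ 2*r > -16) → (2*r ≥ 6 ∧ 5*r > -11)) ∧ r ≠ -10
Before assert r + 1 ≠ 6 ∨ 2*r + 2*val ≠ 2: (r ≠ 5 ∨ 2*r + 2*val ≠ 2) ∧ ((r = -25 ∧ 2*r > -16) → (2*r ≥ 6 ∧ 5*r > -11)) ∧ r ≠ -10
The weakest precondition is (r ≠ 5 ∨ 2*r + 2*val ≠ 2) ∧ ((r = -25 ∧ 2*r > -16) → (2*r ≥ 6 ∧ 5*r > -11)) ∧ r ≠ -10.
Check whether r = -4 implies it.
Every state satisfying the precondition satisfies the weakest precondition: the implication holds.
Answer: valid
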